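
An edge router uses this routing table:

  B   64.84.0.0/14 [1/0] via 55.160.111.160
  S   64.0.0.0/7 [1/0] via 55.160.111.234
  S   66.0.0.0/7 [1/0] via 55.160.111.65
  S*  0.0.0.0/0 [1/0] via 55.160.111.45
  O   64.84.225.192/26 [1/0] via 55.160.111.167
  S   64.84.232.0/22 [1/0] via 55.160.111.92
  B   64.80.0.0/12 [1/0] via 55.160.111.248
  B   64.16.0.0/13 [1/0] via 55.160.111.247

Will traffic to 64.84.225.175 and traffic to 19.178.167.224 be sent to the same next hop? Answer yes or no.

64.84.225.175: longest match 64.84.0.0/14 -> 55.160.111.160
19.178.167.224: longest match 0.0.0.0/0 -> 55.160.111.45

no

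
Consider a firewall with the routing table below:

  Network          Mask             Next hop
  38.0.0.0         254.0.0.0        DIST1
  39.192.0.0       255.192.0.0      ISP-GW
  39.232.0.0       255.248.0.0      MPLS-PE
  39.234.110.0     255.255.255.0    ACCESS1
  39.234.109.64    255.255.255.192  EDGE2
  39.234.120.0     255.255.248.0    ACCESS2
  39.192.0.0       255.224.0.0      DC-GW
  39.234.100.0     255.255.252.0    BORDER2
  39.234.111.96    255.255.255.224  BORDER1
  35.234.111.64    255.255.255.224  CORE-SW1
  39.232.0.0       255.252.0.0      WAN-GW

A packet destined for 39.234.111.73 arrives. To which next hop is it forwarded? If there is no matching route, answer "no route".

WAN-GW

Routes whose prefix contains 39.234.111.73:
  38.0.0.0/7 (38.0.0.0 - 39.255.255.255) -> DIST1
  39.192.0.0/10 (39.192.0.0 - 39.255.255.255) -> ISP-GW
  39.232.0.0/13 (39.232.0.0 - 39.239.255.255) -> MPLS-PE
  39.232.0.0/14 (39.232.0.0 - 39.235.255.255) -> WAN-GW
More-specific entries that do NOT match:
  39.234.111.96/27 (39.234.111.96 - 39.234.111.127) does not contain 39.234.111.73
  35.234.111.64/27 (35.234.111.64 - 35.234.111.95) does not contain 39.234.111.73
  39.234.109.64/26 (39.234.109.64 - 39.234.109.127) does not contain 39.234.111.73
  39.234.110.0/24 (39.234.110.0 - 39.234.110.255) does not contain 39.234.111.73
  39.234.100.0/22 (39.234.100.0 - 39.234.103.255) does not contain 39.234.111.73
  39.234.120.0/21 (39.234.120.0 - 39.234.127.255) does not contain 39.234.111.73
Longest matching prefix is /14 -> next hop WAN-GW.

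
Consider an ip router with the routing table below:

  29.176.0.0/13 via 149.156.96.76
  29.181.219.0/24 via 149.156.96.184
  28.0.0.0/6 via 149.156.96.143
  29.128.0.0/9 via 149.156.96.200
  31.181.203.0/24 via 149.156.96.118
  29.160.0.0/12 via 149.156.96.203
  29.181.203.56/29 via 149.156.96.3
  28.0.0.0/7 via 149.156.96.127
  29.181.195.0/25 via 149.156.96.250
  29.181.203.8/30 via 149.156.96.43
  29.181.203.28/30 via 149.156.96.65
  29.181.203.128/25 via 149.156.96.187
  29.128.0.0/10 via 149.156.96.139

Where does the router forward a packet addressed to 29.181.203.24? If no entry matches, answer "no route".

149.156.96.76

Routes whose prefix contains 29.181.203.24:
  28.0.0.0/6 (28.0.0.0 - 31.255.255.255) -> 149.156.96.143
  28.0.0.0/7 (28.0.0.0 - 29.255.255.255) -> 149.156.96.127
  29.128.0.0/9 (29.128.0.0 - 29.255.255.255) -> 149.156.96.200
  29.128.0.0/10 (29.128.0.0 - 29.191.255.255) -> 149.156.96.139
  29.176.0.0/13 (29.176.0.0 - 29.183.255.255) -> 149.156.96.76
More-specific entries that do NOT match:
  29.181.203.8/30 (29.181.203.8 - 29.181.203.11) does not contain 29.181.203.24
  29.181.203.28/30 (29.181.203.28 - 29.181.203.31) does not contain 29.181.203.24
  29.181.203.56/29 (29.181.203.56 - 29.181.203.63) does not contain 29.181.203.24
  29.181.195.0/25 (29.181.195.0 - 29.181.195.127) does not contain 29.181.203.24
  29.181.203.128/25 (29.181.203.128 - 29.181.203.255) does not contain 29.181.203.24
  29.181.219.0/24 (29.181.219.0 - 29.181.219.255) does not contain 29.181.203.24
  31.181.203.0/24 (31.181.203.0 - 31.181.203.255) does not contain 29.181.203.24
Longest matching prefix is /13 -> next hop 149.156.96.76.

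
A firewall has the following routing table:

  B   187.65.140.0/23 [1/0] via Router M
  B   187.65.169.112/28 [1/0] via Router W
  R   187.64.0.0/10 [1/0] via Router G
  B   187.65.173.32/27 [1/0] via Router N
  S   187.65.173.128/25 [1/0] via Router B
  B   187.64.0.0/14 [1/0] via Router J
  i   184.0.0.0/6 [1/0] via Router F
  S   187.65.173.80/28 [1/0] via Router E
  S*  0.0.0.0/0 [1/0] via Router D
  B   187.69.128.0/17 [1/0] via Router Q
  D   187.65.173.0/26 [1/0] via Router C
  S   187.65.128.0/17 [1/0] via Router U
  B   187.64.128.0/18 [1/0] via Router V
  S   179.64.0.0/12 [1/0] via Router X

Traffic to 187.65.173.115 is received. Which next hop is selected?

Router U

Routes whose prefix contains 187.65.173.115:
  0.0.0.0/0 (default, matches everything) -> Router D
  184.0.0.0/6 (184.0.0.0 - 187.255.255.255) -> Router F
  187.64.0.0/10 (187.64.0.0 - 187.127.255.255) -> Router G
  187.64.0.0/14 (187.64.0.0 - 187.67.255.255) -> Router J
  187.65.128.0/17 (187.65.128.0 - 187.65.255.255) -> Router U
More-specific entries that do NOT match:
  187.65.169.112/28 (187.65.169.112 - 187.65.169.127) does not contain 187.65.173.115
  187.65.173.80/28 (187.65.173.80 - 187.65.173.95) does not contain 187.65.173.115
  187.65.173.32/27 (187.65.173.32 - 187.65.173.63) does not contain 187.65.173.115
  187.65.173.0/26 (187.65.173.0 - 187.65.173.63) does not contain 187.65.173.115
  187.65.173.128/25 (187.65.173.128 - 187.65.173.255) does not contain 187.65.173.115
  187.65.140.0/23 (187.65.140.0 - 187.65.141.255) does not contain 187.65.173.115
  187.64.128.0/18 (187.64.128.0 - 187.64.191.255) does not contain 187.65.173.115
Longest matching prefix is /17 -> next hop Router U.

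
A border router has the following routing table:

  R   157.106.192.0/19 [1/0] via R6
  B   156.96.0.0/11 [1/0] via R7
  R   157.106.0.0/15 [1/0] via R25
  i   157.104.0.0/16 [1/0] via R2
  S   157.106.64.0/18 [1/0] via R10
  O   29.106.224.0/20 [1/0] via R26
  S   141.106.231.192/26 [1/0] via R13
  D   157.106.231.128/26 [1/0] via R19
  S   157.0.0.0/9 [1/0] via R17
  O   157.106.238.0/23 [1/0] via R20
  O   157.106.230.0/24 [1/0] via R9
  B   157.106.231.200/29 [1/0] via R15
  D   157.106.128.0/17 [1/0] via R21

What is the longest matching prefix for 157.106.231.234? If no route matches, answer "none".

Entries matching 157.106.231.234:
  157.0.0.0/9 (157.0.0.0 - 157.127.255.255)
  157.106.0.0/15 (157.106.0.0 - 157.107.255.255)
  157.106.128.0/17 (157.106.128.0 - 157.106.255.255)
Most specific is 157.106.128.0/17.

157.106.128.0/17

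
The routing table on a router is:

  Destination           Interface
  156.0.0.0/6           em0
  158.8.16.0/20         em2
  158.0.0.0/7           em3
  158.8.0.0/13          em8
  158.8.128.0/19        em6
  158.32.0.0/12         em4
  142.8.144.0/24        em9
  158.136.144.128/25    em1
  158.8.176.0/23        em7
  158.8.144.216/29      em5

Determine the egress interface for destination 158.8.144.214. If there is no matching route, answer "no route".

em6

Routes whose prefix contains 158.8.144.214:
  156.0.0.0/6 (156.0.0.0 - 159.255.255.255) -> em0
  158.0.0.0/7 (158.0.0.0 - 159.255.255.255) -> em3
  158.8.0.0/13 (158.8.0.0 - 158.15.255.255) -> em8
  158.8.128.0/19 (158.8.128.0 - 158.8.159.255) -> em6
More-specific entries that do NOT match:
  158.8.144.216/29 (158.8.144.216 - 158.8.144.223) does not contain 158.8.144.214
  158.136.144.128/25 (158.136.144.128 - 158.136.144.255) does not contain 158.8.144.214
  142.8.144.0/24 (142.8.144.0 - 142.8.144.255) does not contain 158.8.144.214
  158.8.176.0/23 (158.8.176.0 - 158.8.177.255) does not contain 158.8.144.214
  158.8.16.0/20 (158.8.16.0 - 158.8.31.255) does not contain 158.8.144.214
Longest matching prefix is /19 -> interface em6.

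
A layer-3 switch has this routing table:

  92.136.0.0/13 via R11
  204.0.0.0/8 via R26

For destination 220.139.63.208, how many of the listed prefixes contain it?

0

No listed prefix contains 220.139.63.208.
Total matching entries: 0.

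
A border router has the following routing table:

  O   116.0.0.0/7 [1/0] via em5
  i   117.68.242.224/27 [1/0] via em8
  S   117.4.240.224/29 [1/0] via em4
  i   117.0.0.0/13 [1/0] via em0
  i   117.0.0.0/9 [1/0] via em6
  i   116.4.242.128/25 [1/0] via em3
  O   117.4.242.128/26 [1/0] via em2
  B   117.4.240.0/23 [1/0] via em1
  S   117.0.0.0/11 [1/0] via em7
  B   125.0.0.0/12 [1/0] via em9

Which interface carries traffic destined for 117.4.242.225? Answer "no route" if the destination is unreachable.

em0

Routes whose prefix contains 117.4.242.225:
  116.0.0.0/7 (116.0.0.0 - 117.255.255.255) -> em5
  117.0.0.0/9 (117.0.0.0 - 117.127.255.255) -> em6
  117.0.0.0/11 (117.0.0.0 - 117.31.255.255) -> em7
  117.0.0.0/13 (117.0.0.0 - 117.7.255.255) -> em0
More-specific entries that do NOT match:
  117.4.240.224/29 (117.4.240.224 - 117.4.240.231) does not contain 117.4.242.225
  117.68.242.224/27 (117.68.242.224 - 117.68.242.255) does not contain 117.4.242.225
  117.4.242.128/26 (117.4.242.128 - 117.4.242.191) does not contain 117.4.242.225
  116.4.242.128/25 (116.4.242.128 - 116.4.242.255) does not contain 117.4.242.225
  117.4.240.0/23 (117.4.240.0 - 117.4.241.255) does not contain 117.4.242.225
Longest matching prefix is /13 -> interface em0.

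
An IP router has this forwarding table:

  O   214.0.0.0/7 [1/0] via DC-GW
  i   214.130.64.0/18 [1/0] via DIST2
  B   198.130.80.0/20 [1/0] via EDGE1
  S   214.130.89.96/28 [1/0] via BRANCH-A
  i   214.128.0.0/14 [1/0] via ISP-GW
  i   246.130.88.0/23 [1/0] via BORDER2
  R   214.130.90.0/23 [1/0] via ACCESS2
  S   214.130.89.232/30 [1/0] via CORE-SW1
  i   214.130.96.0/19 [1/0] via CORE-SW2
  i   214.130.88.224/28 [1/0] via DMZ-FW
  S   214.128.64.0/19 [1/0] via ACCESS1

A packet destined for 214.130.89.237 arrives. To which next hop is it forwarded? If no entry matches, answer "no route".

Routes whose prefix contains 214.130.89.237:
  214.0.0.0/7 (214.0.0.0 - 215.255.255.255) -> DC-GW
  214.128.0.0/14 (214.128.0.0 - 214.131.255.255) -> ISP-GW
  214.130.64.0/18 (214.130.64.0 - 214.130.127.255) -> DIST2
More-specific entries that do NOT match:
  214.130.89.232/30 (214.130.89.232 - 214.130.89.235) does not contain 214.130.89.237
  214.130.89.96/28 (214.130.89.96 - 214.130.89.111) does not contain 214.130.89.237
  214.130.88.224/28 (214.130.88.224 - 214.130.88.239) does not contain 214.130.89.237
  246.130.88.0/23 (246.130.88.0 - 246.130.89.255) does not contain 214.130.89.237
  214.130.90.0/23 (214.130.90.0 - 214.130.91.255) does not contain 214.130.89.237
  198.130.80.0/20 (198.130.80.0 - 198.130.95.255) does not contain 214.130.89.237
  214.130.96.0/19 (214.130.96.0 - 214.130.127.255) does not contain 214.130.89.237
  214.128.64.0/19 (214.128.64.0 - 214.128.95.255) does not contain 214.130.89.237
Longest matching prefix is /18 -> next hop DIST2.

DIST2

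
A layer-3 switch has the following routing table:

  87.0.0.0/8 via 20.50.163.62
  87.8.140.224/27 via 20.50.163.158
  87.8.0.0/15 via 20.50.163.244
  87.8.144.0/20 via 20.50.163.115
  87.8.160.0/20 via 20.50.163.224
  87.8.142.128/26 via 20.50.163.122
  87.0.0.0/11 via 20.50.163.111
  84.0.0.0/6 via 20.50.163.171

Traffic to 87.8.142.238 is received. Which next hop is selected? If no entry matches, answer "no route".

Routes whose prefix contains 87.8.142.238:
  84.0.0.0/6 (84.0.0.0 - 87.255.255.255) -> 20.50.163.171
  87.0.0.0/8 (87.0.0.0 - 87.255.255.255) -> 20.50.163.62
  87.0.0.0/11 (87.0.0.0 - 87.31.255.255) -> 20.50.163.111
  87.8.0.0/15 (87.8.0.0 - 87.9.255.255) -> 20.50.163.244
More-specific entries that do NOT match:
  87.8.140.224/27 (87.8.140.224 - 87.8.140.255) does not contain 87.8.142.238
  87.8.142.128/26 (87.8.142.128 - 87.8.142.191) does not contain 87.8.142.238
  87.8.144.0/20 (87.8.144.0 - 87.8.159.255) does not contain 87.8.142.238
  87.8.160.0/20 (87.8.160.0 - 87.8.175.255) does not contain 87.8.142.238
Longest matching prefix is /15 -> next hop 20.50.163.244.

20.50.163.244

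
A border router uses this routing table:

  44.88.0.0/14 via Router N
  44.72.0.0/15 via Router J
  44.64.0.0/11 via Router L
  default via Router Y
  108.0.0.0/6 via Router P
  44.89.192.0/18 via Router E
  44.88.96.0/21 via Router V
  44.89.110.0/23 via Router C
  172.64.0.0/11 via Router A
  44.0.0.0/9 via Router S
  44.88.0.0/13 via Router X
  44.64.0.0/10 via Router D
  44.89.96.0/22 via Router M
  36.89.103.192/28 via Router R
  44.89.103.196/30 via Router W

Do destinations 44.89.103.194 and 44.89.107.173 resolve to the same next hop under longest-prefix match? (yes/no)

44.89.103.194: longest match 44.88.0.0/14 -> Router N
44.89.107.173: longest match 44.88.0.0/14 -> Router N

yes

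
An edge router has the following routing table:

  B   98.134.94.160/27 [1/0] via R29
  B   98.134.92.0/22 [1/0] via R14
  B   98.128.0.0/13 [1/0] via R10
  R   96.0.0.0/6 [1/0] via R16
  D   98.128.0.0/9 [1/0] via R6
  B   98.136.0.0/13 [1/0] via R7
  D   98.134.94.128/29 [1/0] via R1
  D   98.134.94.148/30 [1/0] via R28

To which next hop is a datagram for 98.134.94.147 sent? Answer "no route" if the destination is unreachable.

R14

Routes whose prefix contains 98.134.94.147:
  96.0.0.0/6 (96.0.0.0 - 99.255.255.255) -> R16
  98.128.0.0/9 (98.128.0.0 - 98.255.255.255) -> R6
  98.128.0.0/13 (98.128.0.0 - 98.135.255.255) -> R10
  98.134.92.0/22 (98.134.92.0 - 98.134.95.255) -> R14
More-specific entries that do NOT match:
  98.134.94.148/30 (98.134.94.148 - 98.134.94.151) does not contain 98.134.94.147
  98.134.94.128/29 (98.134.94.128 - 98.134.94.135) does not contain 98.134.94.147
  98.134.94.160/27 (98.134.94.160 - 98.134.94.191) does not contain 98.134.94.147
Longest matching prefix is /22 -> next hop R14.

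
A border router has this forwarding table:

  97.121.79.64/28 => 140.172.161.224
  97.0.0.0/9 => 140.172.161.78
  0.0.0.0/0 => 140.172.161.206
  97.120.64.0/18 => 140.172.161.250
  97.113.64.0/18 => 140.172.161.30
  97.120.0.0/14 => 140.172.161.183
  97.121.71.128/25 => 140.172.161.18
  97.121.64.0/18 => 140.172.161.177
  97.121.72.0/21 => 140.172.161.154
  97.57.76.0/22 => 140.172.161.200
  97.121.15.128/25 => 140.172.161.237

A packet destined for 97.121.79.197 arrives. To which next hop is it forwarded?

Routes whose prefix contains 97.121.79.197:
  0.0.0.0/0 (default, matches everything) -> 140.172.161.206
  97.0.0.0/9 (97.0.0.0 - 97.127.255.255) -> 140.172.161.78
  97.120.0.0/14 (97.120.0.0 - 97.123.255.255) -> 140.172.161.183
  97.121.64.0/18 (97.121.64.0 - 97.121.127.255) -> 140.172.161.177
  97.121.72.0/21 (97.121.72.0 - 97.121.79.255) -> 140.172.161.154
More-specific entries that do NOT match:
  97.121.79.64/28 (97.121.79.64 - 97.121.79.79) does not contain 97.121.79.197
  97.121.71.128/25 (97.121.71.128 - 97.121.71.255) does not contain 97.121.79.197
  97.121.15.128/25 (97.121.15.128 - 97.121.15.255) does not contain 97.121.79.197
  97.57.76.0/22 (97.57.76.0 - 97.57.79.255) does not contain 97.121.79.197
Longest matching prefix is /21 -> next hop 140.172.161.154.

140.172.161.154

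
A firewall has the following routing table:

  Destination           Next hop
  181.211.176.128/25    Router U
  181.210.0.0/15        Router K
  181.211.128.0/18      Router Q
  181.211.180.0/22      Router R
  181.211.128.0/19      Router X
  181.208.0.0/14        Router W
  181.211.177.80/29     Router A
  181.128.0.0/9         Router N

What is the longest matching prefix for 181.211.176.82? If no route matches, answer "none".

181.211.128.0/18

Entries matching 181.211.176.82:
  181.128.0.0/9 (181.128.0.0 - 181.255.255.255)
  181.208.0.0/14 (181.208.0.0 - 181.211.255.255)
  181.210.0.0/15 (181.210.0.0 - 181.211.255.255)
  181.211.128.0/18 (181.211.128.0 - 181.211.191.255)
Most specific is 181.211.128.0/18.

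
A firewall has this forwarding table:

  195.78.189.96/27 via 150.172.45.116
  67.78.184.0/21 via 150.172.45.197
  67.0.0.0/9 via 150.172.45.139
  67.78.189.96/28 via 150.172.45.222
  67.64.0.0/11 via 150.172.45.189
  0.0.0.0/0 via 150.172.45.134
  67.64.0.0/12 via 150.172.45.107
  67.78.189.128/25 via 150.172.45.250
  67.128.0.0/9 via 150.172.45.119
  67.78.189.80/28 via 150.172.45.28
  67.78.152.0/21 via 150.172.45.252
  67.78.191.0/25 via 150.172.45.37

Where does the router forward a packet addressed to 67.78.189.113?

150.172.45.197

Routes whose prefix contains 67.78.189.113:
  0.0.0.0/0 (default, matches everything) -> 150.172.45.134
  67.0.0.0/9 (67.0.0.0 - 67.127.255.255) -> 150.172.45.139
  67.64.0.0/11 (67.64.0.0 - 67.95.255.255) -> 150.172.45.189
  67.64.0.0/12 (67.64.0.0 - 67.79.255.255) -> 150.172.45.107
  67.78.184.0/21 (67.78.184.0 - 67.78.191.255) -> 150.172.45.197
More-specific entries that do NOT match:
  67.78.189.96/28 (67.78.189.96 - 67.78.189.111) does not contain 67.78.189.113
  67.78.189.80/28 (67.78.189.80 - 67.78.189.95) does not contain 67.78.189.113
  195.78.189.96/27 (195.78.189.96 - 195.78.189.127) does not contain 67.78.189.113
  67.78.189.128/25 (67.78.189.128 - 67.78.189.255) does not contain 67.78.189.113
  67.78.191.0/25 (67.78.191.0 - 67.78.191.127) does not contain 67.78.189.113
Longest matching prefix is /21 -> next hop 150.172.45.197.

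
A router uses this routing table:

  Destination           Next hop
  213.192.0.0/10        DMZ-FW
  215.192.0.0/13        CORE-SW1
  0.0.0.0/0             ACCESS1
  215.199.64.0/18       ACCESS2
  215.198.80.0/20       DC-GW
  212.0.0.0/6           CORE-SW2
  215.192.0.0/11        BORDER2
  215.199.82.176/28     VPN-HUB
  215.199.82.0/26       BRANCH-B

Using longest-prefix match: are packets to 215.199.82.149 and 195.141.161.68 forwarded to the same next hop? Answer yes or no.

no

215.199.82.149: longest match 215.199.64.0/18 -> ACCESS2
195.141.161.68: longest match 0.0.0.0/0 -> ACCESS1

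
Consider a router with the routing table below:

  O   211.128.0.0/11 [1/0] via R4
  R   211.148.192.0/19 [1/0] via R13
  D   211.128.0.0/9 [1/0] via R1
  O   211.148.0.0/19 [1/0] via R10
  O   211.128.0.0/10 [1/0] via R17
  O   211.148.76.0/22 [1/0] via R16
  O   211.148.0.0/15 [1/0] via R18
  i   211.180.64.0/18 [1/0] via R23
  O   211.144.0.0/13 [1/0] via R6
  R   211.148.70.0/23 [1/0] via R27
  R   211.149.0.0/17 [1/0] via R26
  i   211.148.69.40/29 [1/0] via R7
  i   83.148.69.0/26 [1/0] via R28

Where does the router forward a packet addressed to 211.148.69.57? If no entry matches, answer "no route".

R18

Routes whose prefix contains 211.148.69.57:
  211.128.0.0/9 (211.128.0.0 - 211.255.255.255) -> R1
  211.128.0.0/10 (211.128.0.0 - 211.191.255.255) -> R17
  211.128.0.0/11 (211.128.0.0 - 211.159.255.255) -> R4
  211.144.0.0/13 (211.144.0.0 - 211.151.255.255) -> R6
  211.148.0.0/15 (211.148.0.0 - 211.149.255.255) -> R18
More-specific entries that do NOT match:
  211.148.69.40/29 (211.148.69.40 - 211.148.69.47) does not contain 211.148.69.57
  83.148.69.0/26 (83.148.69.0 - 83.148.69.63) does not contain 211.148.69.57
  211.148.70.0/23 (211.148.70.0 - 211.148.71.255) does not contain 211.148.69.57
  211.148.76.0/22 (211.148.76.0 - 211.148.79.255) does not contain 211.148.69.57
  211.148.192.0/19 (211.148.192.0 - 211.148.223.255) does not contain 211.148.69.57
  211.148.0.0/19 (211.148.0.0 - 211.148.31.255) does not contain 211.148.69.57
  211.180.64.0/18 (211.180.64.0 - 211.180.127.255) does not contain 211.148.69.57
  211.149.0.0/17 (211.149.0.0 - 211.149.127.255) does not contain 211.148.69.57
Longest matching prefix is /15 -> next hop R18.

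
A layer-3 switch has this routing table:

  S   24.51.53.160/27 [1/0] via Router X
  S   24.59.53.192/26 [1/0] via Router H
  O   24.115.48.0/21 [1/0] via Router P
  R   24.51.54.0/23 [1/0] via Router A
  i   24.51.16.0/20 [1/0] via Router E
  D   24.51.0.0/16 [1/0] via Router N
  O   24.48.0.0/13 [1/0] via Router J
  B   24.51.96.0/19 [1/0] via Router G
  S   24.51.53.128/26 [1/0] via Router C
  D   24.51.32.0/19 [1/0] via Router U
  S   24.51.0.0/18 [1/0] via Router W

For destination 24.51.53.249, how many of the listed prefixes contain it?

Prefixes containing 24.51.53.249:
  24.48.0.0/13 (24.48.0.0 - 24.55.255.255)
  24.51.0.0/16 (24.51.0.0 - 24.51.255.255)
  24.51.0.0/18 (24.51.0.0 - 24.51.63.255)
  24.51.32.0/19 (24.51.32.0 - 24.51.63.255)
Total matching entries: 4.

4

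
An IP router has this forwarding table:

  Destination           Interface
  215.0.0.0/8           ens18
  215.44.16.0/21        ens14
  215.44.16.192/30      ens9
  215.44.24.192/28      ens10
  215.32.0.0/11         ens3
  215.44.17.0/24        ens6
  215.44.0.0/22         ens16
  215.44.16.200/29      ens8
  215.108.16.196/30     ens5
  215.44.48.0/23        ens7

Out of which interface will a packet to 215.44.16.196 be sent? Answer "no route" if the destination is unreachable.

Routes whose prefix contains 215.44.16.196:
  215.0.0.0/8 (215.0.0.0 - 215.255.255.255) -> ens18
  215.32.0.0/11 (215.32.0.0 - 215.63.255.255) -> ens3
  215.44.16.0/21 (215.44.16.0 - 215.44.23.255) -> ens14
More-specific entries that do NOT match:
  215.44.16.192/30 (215.44.16.192 - 215.44.16.195) does not contain 215.44.16.196
  215.108.16.196/30 (215.108.16.196 - 215.108.16.199) does not contain 215.44.16.196
  215.44.16.200/29 (215.44.16.200 - 215.44.16.207) does not contain 215.44.16.196
  215.44.24.192/28 (215.44.24.192 - 215.44.24.207) does not contain 215.44.16.196
  215.44.17.0/24 (215.44.17.0 - 215.44.17.255) does not contain 215.44.16.196
  215.44.48.0/23 (215.44.48.0 - 215.44.49.255) does not contain 215.44.16.196
  215.44.0.0/22 (215.44.0.0 - 215.44.3.255) does not contain 215.44.16.196
Longest matching prefix is /21 -> interface ens14.

ens14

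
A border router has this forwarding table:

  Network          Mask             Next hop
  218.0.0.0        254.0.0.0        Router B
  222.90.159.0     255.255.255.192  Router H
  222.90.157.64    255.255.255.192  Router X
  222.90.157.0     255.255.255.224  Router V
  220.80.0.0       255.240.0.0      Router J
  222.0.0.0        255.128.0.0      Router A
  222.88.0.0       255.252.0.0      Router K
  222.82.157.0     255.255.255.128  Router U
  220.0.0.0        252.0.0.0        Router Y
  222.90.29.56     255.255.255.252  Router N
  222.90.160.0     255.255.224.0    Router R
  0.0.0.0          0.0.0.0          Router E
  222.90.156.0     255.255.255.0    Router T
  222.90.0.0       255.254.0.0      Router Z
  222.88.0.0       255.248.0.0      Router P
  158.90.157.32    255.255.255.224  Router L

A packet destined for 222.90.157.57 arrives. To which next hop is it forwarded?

Routes whose prefix contains 222.90.157.57:
  0.0.0.0/0 (default, matches everything) -> Router E
  220.0.0.0/6 (220.0.0.0 - 223.255.255.255) -> Router Y
  222.0.0.0/9 (222.0.0.0 - 222.127.255.255) -> Router A
  222.88.0.0/13 (222.88.0.0 - 222.95.255.255) -> Router P
  222.88.0.0/14 (222.88.0.0 - 222.91.255.255) -> Router K
  222.90.0.0/15 (222.90.0.0 - 222.91.255.255) -> Router Z
More-specific entries that do NOT match:
  222.90.29.56/30 (222.90.29.56 - 222.90.29.59) does not contain 222.90.157.57
  222.90.157.0/27 (222.90.157.0 - 222.90.157.31) does not contain 222.90.157.57
  158.90.157.32/27 (158.90.157.32 - 158.90.157.63) does not contain 222.90.157.57
  222.90.159.0/26 (222.90.159.0 - 222.90.159.63) does not contain 222.90.157.57
  222.90.157.64/26 (222.90.157.64 - 222.90.157.127) does not contain 222.90.157.57
  222.82.157.0/25 (222.82.157.0 - 222.82.157.127) does not contain 222.90.157.57
  222.90.156.0/24 (222.90.156.0 - 222.90.156.255) does not contain 222.90.157.57
  222.90.160.0/19 (222.90.160.0 - 222.90.191.255) does not contain 222.90.157.57
Longest matching prefix is /15 -> next hop Router Z.

Router Z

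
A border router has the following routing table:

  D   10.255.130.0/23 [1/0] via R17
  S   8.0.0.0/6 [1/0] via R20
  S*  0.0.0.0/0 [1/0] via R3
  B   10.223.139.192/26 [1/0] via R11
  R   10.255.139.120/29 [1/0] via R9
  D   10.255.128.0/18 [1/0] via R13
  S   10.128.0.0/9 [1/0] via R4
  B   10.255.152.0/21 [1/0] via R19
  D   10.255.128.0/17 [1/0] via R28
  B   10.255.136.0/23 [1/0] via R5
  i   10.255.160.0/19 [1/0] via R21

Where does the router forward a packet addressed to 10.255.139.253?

R13

Routes whose prefix contains 10.255.139.253:
  0.0.0.0/0 (default, matches everything) -> R3
  8.0.0.0/6 (8.0.0.0 - 11.255.255.255) -> R20
  10.128.0.0/9 (10.128.0.0 - 10.255.255.255) -> R4
  10.255.128.0/17 (10.255.128.0 - 10.255.255.255) -> R28
  10.255.128.0/18 (10.255.128.0 - 10.255.191.255) -> R13
More-specific entries that do NOT match:
  10.255.139.120/29 (10.255.139.120 - 10.255.139.127) does not contain 10.255.139.253
  10.223.139.192/26 (10.223.139.192 - 10.223.139.255) does not contain 10.255.139.253
  10.255.130.0/23 (10.255.130.0 - 10.255.131.255) does not contain 10.255.139.253
  10.255.136.0/23 (10.255.136.0 - 10.255.137.255) does not contain 10.255.139.253
  10.255.152.0/21 (10.255.152.0 - 10.255.159.255) does not contain 10.255.139.253
  10.255.160.0/19 (10.255.160.0 - 10.255.191.255) does not contain 10.255.139.253
Longest matching prefix is /18 -> next hop R13.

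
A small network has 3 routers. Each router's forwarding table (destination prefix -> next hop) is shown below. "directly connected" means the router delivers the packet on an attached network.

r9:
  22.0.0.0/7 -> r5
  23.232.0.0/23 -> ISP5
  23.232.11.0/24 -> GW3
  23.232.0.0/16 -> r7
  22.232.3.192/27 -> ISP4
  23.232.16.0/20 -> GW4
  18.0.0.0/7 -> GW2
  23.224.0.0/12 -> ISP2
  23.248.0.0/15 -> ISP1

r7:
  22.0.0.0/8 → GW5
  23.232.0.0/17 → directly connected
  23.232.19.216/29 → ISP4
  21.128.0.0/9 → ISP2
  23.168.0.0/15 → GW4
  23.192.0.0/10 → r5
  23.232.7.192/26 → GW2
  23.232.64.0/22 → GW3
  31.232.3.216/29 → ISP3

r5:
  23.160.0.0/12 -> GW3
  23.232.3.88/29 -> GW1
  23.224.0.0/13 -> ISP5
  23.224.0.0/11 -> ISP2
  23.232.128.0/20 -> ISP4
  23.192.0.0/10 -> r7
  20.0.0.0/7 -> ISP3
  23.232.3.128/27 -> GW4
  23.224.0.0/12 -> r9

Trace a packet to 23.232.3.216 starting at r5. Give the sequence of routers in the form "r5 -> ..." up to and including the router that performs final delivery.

r5 -> r9 -> r7

At r5: longest match for 23.232.3.216 is 23.224.0.0/12 -> r9
At r9: longest match for 23.232.3.216 is 23.232.0.0/16 -> r7
At r7: longest match for 23.232.3.216 is 23.232.0.0/17 -> directly connected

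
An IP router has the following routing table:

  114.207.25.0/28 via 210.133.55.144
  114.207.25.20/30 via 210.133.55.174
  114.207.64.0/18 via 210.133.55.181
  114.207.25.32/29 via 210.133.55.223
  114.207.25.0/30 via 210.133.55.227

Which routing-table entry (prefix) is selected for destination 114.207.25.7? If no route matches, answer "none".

114.207.25.0/28

Entries matching 114.207.25.7:
  114.207.25.0/28 (114.207.25.0 - 114.207.25.15)
Most specific is 114.207.25.0/28.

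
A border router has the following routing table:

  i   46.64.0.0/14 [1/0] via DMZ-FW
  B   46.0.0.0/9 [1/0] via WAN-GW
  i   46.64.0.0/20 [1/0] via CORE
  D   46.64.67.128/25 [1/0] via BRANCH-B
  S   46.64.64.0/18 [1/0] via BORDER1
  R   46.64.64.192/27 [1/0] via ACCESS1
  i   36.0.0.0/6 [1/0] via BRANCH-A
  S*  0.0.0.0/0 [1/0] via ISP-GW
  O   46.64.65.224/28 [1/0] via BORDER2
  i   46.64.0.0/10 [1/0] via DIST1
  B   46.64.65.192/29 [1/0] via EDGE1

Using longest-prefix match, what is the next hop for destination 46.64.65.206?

Routes whose prefix contains 46.64.65.206:
  0.0.0.0/0 (default, matches everything) -> ISP-GW
  46.0.0.0/9 (46.0.0.0 - 46.127.255.255) -> WAN-GW
  46.64.0.0/10 (46.64.0.0 - 46.127.255.255) -> DIST1
  46.64.0.0/14 (46.64.0.0 - 46.67.255.255) -> DMZ-FW
  46.64.64.0/18 (46.64.64.0 - 46.64.127.255) -> BORDER1
More-specific entries that do NOT match:
  46.64.65.192/29 (46.64.65.192 - 46.64.65.199) does not contain 46.64.65.206
  46.64.65.224/28 (46.64.65.224 - 46.64.65.239) does not contain 46.64.65.206
  46.64.64.192/27 (46.64.64.192 - 46.64.64.223) does not contain 46.64.65.206
  46.64.67.128/25 (46.64.67.128 - 46.64.67.255) does not contain 46.64.65.206
  46.64.0.0/20 (46.64.0.0 - 46.64.15.255) does not contain 46.64.65.206
Longest matching prefix is /18 -> next hop BORDER1.

BORDER1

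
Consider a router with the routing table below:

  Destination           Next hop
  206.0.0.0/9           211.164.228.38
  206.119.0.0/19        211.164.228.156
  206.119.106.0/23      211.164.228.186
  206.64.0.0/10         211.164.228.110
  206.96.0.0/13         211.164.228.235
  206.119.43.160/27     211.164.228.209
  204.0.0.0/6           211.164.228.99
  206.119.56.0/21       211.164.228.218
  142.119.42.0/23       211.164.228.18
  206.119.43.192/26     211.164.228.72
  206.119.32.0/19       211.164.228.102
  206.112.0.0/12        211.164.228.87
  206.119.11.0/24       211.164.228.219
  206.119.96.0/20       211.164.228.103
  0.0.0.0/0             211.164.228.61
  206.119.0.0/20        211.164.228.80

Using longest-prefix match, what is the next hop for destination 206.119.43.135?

211.164.228.102

Routes whose prefix contains 206.119.43.135:
  0.0.0.0/0 (default, matches everything) -> 211.164.228.61
  204.0.0.0/6 (204.0.0.0 - 207.255.255.255) -> 211.164.228.99
  206.0.0.0/9 (206.0.0.0 - 206.127.255.255) -> 211.164.228.38
  206.64.0.0/10 (206.64.0.0 - 206.127.255.255) -> 211.164.228.110
  206.112.0.0/12 (206.112.0.0 - 206.127.255.255) -> 211.164.228.87
  206.119.32.0/19 (206.119.32.0 - 206.119.63.255) -> 211.164.228.102
More-specific entries that do NOT match:
  206.119.43.160/27 (206.119.43.160 - 206.119.43.191) does not contain 206.119.43.135
  206.119.43.192/26 (206.119.43.192 - 206.119.43.255) does not contain 206.119.43.135
  206.119.11.0/24 (206.119.11.0 - 206.119.11.255) does not contain 206.119.43.135
  206.119.106.0/23 (206.119.106.0 - 206.119.107.255) does not contain 206.119.43.135
  142.119.42.0/23 (142.119.42.0 - 142.119.43.255) does not contain 206.119.43.135
  206.119.56.0/21 (206.119.56.0 - 206.119.63.255) does not contain 206.119.43.135
  206.119.96.0/20 (206.119.96.0 - 206.119.111.255) does not contain 206.119.43.135
  206.119.0.0/20 (206.119.0.0 - 206.119.15.255) does not contain 206.119.43.135
Longest matching prefix is /19 -> next hop 211.164.228.102.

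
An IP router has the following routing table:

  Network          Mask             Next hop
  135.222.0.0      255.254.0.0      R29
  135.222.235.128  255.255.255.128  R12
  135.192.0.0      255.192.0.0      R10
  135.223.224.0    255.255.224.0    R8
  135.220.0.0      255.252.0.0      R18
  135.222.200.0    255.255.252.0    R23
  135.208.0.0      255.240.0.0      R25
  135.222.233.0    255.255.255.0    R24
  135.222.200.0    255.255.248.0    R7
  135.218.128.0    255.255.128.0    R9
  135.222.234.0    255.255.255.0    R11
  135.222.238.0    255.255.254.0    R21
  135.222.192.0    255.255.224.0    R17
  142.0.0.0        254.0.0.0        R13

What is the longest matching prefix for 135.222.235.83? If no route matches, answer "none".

135.222.0.0/15

Entries matching 135.222.235.83:
  135.192.0.0/10 (135.192.0.0 - 135.255.255.255)
  135.208.0.0/12 (135.208.0.0 - 135.223.255.255)
  135.220.0.0/14 (135.220.0.0 - 135.223.255.255)
  135.222.0.0/15 (135.222.0.0 - 135.223.255.255)
Most specific is 135.222.0.0/15.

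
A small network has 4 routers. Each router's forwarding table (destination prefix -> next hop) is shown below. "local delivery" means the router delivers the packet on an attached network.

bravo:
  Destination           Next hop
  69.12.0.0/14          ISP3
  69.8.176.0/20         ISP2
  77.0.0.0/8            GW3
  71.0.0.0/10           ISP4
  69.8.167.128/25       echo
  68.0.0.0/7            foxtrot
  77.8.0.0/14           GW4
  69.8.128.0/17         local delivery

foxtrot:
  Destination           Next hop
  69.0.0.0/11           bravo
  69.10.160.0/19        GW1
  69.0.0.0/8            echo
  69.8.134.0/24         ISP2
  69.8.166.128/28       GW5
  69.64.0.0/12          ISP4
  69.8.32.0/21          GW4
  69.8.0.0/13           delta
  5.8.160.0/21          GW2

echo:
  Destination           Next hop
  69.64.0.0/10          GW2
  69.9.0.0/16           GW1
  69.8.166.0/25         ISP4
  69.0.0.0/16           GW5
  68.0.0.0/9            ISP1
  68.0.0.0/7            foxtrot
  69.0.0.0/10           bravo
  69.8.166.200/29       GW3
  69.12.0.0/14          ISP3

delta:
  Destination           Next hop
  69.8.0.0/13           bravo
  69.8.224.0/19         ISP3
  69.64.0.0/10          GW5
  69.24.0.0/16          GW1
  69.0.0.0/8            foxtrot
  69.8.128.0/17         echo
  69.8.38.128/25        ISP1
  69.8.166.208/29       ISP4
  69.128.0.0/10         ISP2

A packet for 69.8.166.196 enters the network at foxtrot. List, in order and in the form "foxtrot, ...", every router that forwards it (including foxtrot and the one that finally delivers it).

At foxtrot: longest match for 69.8.166.196 is 69.8.0.0/13 -> delta
At delta: longest match for 69.8.166.196 is 69.8.128.0/17 -> echo
At echo: longest match for 69.8.166.196 is 69.0.0.0/10 -> bravo
At bravo: longest match for 69.8.166.196 is 69.8.128.0/17 -> local delivery

foxtrot, delta, echo, bravo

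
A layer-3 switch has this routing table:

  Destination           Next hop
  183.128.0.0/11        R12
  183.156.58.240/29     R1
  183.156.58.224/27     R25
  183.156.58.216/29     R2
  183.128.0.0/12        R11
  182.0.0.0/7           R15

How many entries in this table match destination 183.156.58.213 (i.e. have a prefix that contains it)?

Prefixes containing 183.156.58.213:
  182.0.0.0/7 (182.0.0.0 - 183.255.255.255)
  183.128.0.0/11 (183.128.0.0 - 183.159.255.255)
Total matching entries: 2.

2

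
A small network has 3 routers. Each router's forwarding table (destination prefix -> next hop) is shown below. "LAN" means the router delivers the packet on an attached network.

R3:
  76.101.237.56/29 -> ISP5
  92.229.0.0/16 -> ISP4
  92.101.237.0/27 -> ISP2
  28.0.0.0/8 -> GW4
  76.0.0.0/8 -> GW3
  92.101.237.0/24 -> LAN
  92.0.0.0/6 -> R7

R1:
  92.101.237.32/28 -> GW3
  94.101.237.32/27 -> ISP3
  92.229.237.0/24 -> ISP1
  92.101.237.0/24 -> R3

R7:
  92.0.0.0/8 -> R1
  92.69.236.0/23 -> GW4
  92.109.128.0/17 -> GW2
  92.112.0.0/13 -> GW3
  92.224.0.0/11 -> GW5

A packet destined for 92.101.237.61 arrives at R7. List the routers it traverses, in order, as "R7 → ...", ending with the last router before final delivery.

R7 → R1 → R3

At R7: longest match for 92.101.237.61 is 92.0.0.0/8 -> R1
At R1: longest match for 92.101.237.61 is 92.101.237.0/24 -> R3
At R3: longest match for 92.101.237.61 is 92.101.237.0/24 -> LAN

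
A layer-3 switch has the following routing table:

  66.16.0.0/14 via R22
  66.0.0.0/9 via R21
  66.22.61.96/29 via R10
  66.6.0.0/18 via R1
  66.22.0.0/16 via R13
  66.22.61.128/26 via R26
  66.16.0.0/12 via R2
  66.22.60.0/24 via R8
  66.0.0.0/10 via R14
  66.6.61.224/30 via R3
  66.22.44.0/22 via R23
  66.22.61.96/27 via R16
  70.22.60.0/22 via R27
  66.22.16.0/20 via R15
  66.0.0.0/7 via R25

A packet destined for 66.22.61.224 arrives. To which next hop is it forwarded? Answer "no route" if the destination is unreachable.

Routes whose prefix contains 66.22.61.224:
  66.0.0.0/7 (66.0.0.0 - 67.255.255.255) -> R25
  66.0.0.0/9 (66.0.0.0 - 66.127.255.255) -> R21
  66.0.0.0/10 (66.0.0.0 - 66.63.255.255) -> R14
  66.16.0.0/12 (66.16.0.0 - 66.31.255.255) -> R2
  66.22.0.0/16 (66.22.0.0 - 66.22.255.255) -> R13
More-specific entries that do NOT match:
  66.6.61.224/30 (66.6.61.224 - 66.6.61.227) does not contain 66.22.61.224
  66.22.61.96/29 (66.22.61.96 - 66.22.61.103) does not contain 66.22.61.224
  66.22.61.96/27 (66.22.61.96 - 66.22.61.127) does not contain 66.22.61.224
  66.22.61.128/26 (66.22.61.128 - 66.22.61.191) does not contain 66.22.61.224
  66.22.60.0/24 (66.22.60.0 - 66.22.60.255) does not contain 66.22.61.224
  66.22.44.0/22 (66.22.44.0 - 66.22.47.255) does not contain 66.22.61.224
  70.22.60.0/22 (70.22.60.0 - 70.22.63.255) does not contain 66.22.61.224
  66.22.16.0/20 (66.22.16.0 - 66.22.31.255) does not contain 66.22.61.224
  66.6.0.0/18 (66.6.0.0 - 66.6.63.255) does not contain 66.22.61.224
Longest matching prefix is /16 -> next hop R13.

R13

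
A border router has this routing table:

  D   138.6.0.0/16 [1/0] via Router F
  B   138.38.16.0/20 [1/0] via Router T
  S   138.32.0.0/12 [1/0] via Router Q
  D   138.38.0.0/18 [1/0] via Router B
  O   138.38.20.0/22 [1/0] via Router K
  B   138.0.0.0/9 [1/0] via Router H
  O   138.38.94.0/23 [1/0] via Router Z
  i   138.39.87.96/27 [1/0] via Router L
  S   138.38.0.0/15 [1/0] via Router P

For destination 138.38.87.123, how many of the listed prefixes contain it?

Prefixes containing 138.38.87.123:
  138.0.0.0/9 (138.0.0.0 - 138.127.255.255)
  138.32.0.0/12 (138.32.0.0 - 138.47.255.255)
  138.38.0.0/15 (138.38.0.0 - 138.39.255.255)
Total matching entries: 3.

3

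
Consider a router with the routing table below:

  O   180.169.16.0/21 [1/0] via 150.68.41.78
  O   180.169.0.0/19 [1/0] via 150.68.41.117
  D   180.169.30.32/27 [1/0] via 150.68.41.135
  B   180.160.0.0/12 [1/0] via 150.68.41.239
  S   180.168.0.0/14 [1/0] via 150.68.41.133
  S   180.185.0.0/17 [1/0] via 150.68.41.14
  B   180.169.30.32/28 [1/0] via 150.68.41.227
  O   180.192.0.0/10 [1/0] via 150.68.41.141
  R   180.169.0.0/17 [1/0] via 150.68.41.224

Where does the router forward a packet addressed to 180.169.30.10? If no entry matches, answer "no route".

150.68.41.117

Routes whose prefix contains 180.169.30.10:
  180.160.0.0/12 (180.160.0.0 - 180.175.255.255) -> 150.68.41.239
  180.168.0.0/14 (180.168.0.0 - 180.171.255.255) -> 150.68.41.133
  180.169.0.0/17 (180.169.0.0 - 180.169.127.255) -> 150.68.41.224
  180.169.0.0/19 (180.169.0.0 - 180.169.31.255) -> 150.68.41.117
More-specific entries that do NOT match:
  180.169.30.32/28 (180.169.30.32 - 180.169.30.47) does not contain 180.169.30.10
  180.169.30.32/27 (180.169.30.32 - 180.169.30.63) does not contain 180.169.30.10
  180.169.16.0/21 (180.169.16.0 - 180.169.23.255) does not contain 180.169.30.10
Longest matching prefix is /19 -> next hop 150.68.41.117.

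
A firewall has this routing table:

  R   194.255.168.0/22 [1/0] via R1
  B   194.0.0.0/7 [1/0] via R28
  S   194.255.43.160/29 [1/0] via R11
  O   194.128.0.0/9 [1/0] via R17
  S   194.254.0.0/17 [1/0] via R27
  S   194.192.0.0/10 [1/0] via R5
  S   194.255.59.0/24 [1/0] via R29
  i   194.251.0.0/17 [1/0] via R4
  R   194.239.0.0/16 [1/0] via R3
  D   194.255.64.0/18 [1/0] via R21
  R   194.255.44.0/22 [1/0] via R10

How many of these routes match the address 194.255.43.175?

Prefixes containing 194.255.43.175:
  194.0.0.0/7 (194.0.0.0 - 195.255.255.255)
  194.128.0.0/9 (194.128.0.0 - 194.255.255.255)
  194.192.0.0/10 (194.192.0.0 - 194.255.255.255)
Total matching entries: 3.

3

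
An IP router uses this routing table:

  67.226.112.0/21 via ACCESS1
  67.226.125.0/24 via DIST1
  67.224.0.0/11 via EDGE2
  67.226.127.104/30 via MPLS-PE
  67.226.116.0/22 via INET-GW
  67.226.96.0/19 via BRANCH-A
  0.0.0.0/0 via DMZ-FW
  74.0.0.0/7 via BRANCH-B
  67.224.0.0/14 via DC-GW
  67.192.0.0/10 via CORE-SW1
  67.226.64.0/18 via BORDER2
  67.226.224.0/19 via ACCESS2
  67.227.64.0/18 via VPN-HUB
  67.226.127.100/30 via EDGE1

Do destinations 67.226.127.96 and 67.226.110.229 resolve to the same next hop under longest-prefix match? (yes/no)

67.226.127.96: longest match 67.226.96.0/19 -> BRANCH-A
67.226.110.229: longest match 67.226.96.0/19 -> BRANCH-A

yes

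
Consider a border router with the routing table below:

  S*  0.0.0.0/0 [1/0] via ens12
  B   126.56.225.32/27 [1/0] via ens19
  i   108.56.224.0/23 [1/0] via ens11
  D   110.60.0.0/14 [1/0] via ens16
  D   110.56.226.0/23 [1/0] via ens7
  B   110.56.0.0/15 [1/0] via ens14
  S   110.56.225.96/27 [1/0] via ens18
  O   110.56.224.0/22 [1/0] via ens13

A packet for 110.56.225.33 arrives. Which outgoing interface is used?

Routes whose prefix contains 110.56.225.33:
  0.0.0.0/0 (default, matches everything) -> ens12
  110.56.0.0/15 (110.56.0.0 - 110.57.255.255) -> ens14
  110.56.224.0/22 (110.56.224.0 - 110.56.227.255) -> ens13
More-specific entries that do NOT match:
  126.56.225.32/27 (126.56.225.32 - 126.56.225.63) does not contain 110.56.225.33
  110.56.225.96/27 (110.56.225.96 - 110.56.225.127) does not contain 110.56.225.33
  108.56.224.0/23 (108.56.224.0 - 108.56.225.255) does not contain 110.56.225.33
  110.56.226.0/23 (110.56.226.0 - 110.56.227.255) does not contain 110.56.225.33
Longest matching prefix is /22 -> interface ens13.

ens13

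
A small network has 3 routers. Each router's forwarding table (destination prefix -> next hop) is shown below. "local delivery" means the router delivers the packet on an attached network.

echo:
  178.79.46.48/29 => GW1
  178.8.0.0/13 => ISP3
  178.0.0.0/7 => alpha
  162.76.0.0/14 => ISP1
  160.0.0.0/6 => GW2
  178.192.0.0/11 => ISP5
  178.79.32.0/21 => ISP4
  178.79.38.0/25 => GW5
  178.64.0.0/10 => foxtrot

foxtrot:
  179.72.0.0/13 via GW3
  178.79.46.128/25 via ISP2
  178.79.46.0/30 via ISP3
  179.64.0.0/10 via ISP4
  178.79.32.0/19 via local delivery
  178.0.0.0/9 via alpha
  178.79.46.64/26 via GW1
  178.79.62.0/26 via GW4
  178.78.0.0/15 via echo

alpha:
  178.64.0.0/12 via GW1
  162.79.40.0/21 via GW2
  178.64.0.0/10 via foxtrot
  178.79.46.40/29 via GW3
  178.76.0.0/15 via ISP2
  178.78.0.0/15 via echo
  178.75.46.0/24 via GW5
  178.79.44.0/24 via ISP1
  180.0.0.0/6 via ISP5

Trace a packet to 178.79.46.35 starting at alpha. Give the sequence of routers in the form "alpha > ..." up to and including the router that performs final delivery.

alpha > echo > foxtrot

At alpha: longest match for 178.79.46.35 is 178.78.0.0/15 -> echo
At echo: longest match for 178.79.46.35 is 178.64.0.0/10 -> foxtrot
At foxtrot: longest match for 178.79.46.35 is 178.79.32.0/19 -> local delivery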